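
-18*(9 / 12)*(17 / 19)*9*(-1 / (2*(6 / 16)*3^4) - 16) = 33082 / 19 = 1741.16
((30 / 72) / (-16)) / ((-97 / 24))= 5 / 776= 0.01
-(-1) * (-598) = -598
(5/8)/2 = 5/16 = 0.31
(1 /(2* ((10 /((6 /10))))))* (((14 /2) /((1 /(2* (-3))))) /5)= -0.25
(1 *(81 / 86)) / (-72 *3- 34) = -81 / 21500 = -0.00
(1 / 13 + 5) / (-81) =-22 / 351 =-0.06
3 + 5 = 8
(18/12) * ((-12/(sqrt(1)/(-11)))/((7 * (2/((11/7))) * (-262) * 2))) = -1089/25676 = -0.04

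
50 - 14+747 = 783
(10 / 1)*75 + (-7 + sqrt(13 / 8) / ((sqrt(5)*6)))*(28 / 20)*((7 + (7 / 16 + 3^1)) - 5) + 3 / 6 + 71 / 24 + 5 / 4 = 203*sqrt(130) / 3200 + 168341 / 240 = 702.14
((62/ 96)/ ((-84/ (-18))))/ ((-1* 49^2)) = -31/ 537824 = -0.00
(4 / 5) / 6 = 2 / 15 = 0.13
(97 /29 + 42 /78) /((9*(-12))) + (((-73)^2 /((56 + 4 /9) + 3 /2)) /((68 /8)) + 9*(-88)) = -46998972626 /60161283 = -781.22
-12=-12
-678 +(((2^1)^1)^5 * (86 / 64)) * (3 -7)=-850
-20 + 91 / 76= -1429 / 76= -18.80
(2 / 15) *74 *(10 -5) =148 / 3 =49.33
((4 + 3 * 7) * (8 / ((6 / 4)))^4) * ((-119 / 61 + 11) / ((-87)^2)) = 301465600 / 12466143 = 24.18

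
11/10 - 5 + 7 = 31/10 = 3.10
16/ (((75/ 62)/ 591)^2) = 2386908736/ 625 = 3819053.98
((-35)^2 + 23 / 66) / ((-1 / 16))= -646984 / 33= -19605.58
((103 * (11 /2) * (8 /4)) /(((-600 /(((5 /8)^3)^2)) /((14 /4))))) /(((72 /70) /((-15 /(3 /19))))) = 16481609375 /452984832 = 36.38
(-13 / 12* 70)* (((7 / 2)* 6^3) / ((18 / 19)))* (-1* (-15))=-907725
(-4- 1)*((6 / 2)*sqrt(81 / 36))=-45 / 2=-22.50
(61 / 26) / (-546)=-61 / 14196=-0.00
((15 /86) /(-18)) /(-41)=5 /21156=0.00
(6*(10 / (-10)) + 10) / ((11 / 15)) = 60 / 11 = 5.45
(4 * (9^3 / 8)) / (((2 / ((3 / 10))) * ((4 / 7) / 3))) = 45927 / 160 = 287.04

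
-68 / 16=-4.25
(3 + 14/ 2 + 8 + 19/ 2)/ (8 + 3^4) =55/ 178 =0.31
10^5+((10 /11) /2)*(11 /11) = 100000.45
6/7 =0.86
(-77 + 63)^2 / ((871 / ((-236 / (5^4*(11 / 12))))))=-555072 / 5988125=-0.09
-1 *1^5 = -1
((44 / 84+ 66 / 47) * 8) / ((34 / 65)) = 494780 / 16779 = 29.49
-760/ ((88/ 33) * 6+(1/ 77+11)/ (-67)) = -490105/ 10212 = -47.99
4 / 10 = 2 / 5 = 0.40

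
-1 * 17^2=-289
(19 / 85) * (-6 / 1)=-114 / 85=-1.34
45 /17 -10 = -7.35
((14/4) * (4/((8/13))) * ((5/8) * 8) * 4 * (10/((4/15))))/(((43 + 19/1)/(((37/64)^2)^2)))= 63955744125/2080374784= 30.74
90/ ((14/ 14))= 90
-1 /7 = -0.14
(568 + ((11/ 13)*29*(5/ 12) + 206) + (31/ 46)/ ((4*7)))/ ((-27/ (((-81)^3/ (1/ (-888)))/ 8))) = -28689775049457/ 16744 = -1713436159.19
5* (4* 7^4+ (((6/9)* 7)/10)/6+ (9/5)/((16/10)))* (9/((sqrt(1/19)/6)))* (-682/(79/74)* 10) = -1308839509230* sqrt(19)/79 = -72216444987.94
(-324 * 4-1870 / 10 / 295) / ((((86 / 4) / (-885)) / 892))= 2047177464 / 43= 47608778.23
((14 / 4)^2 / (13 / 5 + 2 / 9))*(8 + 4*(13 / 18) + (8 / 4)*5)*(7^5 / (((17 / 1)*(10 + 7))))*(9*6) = 10450760670 / 36703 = 284738.60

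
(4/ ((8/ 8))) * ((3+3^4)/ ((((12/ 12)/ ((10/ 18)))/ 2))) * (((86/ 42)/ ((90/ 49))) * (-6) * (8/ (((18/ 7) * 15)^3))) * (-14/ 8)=40471256/ 66430125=0.61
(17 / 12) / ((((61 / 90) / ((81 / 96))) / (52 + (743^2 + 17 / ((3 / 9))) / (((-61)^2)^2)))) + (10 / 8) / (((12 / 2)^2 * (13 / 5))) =145127124104635 / 1581084275472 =91.79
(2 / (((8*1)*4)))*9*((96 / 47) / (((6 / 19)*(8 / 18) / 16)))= 6156 / 47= 130.98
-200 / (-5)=40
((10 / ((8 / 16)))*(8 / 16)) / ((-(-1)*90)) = 1 / 9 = 0.11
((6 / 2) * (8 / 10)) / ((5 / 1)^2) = 12 / 125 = 0.10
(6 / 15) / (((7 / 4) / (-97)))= -776 / 35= -22.17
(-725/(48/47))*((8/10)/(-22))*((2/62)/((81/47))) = 320305/662904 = 0.48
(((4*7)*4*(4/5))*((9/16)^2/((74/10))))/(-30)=-189/1480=-0.13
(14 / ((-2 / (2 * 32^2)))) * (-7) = 100352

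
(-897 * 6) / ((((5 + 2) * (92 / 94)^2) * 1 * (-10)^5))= 258453 / 32200000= 0.01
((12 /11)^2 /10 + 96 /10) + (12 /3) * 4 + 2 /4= 6345 /242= 26.22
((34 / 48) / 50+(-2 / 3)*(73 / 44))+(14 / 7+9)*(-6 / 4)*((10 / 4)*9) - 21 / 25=-4926001 / 13200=-373.18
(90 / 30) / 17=3 / 17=0.18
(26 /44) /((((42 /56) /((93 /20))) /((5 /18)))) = 403 /396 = 1.02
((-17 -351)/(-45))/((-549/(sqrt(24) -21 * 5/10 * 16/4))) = 5152/8235 -736 * sqrt(6)/24705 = 0.55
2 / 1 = 2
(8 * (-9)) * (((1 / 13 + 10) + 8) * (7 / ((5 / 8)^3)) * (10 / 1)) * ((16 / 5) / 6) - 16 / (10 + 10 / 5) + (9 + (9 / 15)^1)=-194044036 / 975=-199019.52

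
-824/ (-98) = 412/ 49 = 8.41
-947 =-947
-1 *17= -17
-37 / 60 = -0.62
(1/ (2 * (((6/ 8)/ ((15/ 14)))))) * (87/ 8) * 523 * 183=41633415/ 56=743453.84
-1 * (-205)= 205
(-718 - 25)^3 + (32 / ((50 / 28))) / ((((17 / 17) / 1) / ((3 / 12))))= -410172402.52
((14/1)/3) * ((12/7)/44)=2/11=0.18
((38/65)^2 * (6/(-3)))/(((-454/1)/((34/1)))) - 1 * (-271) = 259958421/959075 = 271.05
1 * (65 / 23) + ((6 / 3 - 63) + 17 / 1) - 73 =-2626 / 23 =-114.17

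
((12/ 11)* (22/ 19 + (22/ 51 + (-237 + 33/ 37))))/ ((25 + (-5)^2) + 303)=-33632816/ 46405733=-0.72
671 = 671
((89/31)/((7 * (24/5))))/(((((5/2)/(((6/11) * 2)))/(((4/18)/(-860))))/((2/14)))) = -89/64663830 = -0.00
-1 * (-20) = 20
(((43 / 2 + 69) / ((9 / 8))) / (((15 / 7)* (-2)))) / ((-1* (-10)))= -1267 / 675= -1.88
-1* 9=-9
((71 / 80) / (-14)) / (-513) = 71 / 574560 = 0.00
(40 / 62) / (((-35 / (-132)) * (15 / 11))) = 1936 / 1085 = 1.78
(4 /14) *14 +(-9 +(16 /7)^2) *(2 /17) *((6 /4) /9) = 9811 /2499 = 3.93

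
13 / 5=2.60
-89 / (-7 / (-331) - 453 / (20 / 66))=294590 / 4948049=0.06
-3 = -3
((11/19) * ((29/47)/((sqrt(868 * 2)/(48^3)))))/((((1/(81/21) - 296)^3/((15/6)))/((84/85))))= -0.00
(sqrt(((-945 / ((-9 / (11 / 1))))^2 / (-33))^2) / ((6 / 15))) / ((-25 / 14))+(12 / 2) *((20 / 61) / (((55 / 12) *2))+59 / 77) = -265804113 / 4697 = -56590.19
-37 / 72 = -0.51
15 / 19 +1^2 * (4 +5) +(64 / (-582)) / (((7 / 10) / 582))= -10858 / 133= -81.64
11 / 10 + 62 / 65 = 267 / 130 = 2.05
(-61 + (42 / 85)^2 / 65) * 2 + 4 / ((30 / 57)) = -53721572 / 469625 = -114.39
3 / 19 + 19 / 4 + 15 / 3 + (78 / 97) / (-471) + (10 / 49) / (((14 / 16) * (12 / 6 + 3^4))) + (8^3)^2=262153.91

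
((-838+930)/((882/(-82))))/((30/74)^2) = -5163868/99225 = -52.04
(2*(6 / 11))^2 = 144 / 121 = 1.19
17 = 17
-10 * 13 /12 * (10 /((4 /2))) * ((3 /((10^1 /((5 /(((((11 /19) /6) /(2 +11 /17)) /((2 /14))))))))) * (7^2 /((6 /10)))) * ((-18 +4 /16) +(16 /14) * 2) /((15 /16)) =80213250 /187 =428947.86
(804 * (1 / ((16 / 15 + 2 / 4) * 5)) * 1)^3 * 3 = 336777564672 / 103823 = 3243766.46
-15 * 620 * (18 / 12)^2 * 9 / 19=-188325 / 19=-9911.84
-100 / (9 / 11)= -1100 / 9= -122.22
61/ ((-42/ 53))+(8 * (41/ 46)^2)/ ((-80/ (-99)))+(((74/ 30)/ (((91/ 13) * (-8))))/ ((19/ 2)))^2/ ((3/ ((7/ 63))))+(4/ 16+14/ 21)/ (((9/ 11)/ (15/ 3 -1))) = -58783956234869/ 909547153200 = -64.63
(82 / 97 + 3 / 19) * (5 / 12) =9245 / 22116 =0.42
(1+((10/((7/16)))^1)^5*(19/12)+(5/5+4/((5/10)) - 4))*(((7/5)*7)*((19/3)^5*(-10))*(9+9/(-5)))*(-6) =19732484671531617184/46305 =426141554292875.87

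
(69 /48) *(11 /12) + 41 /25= 14197 /4800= 2.96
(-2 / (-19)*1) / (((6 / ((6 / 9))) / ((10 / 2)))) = 0.06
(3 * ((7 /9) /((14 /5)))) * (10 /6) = 25 /18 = 1.39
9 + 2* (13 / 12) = 67 / 6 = 11.17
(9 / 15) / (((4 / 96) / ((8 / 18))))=32 / 5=6.40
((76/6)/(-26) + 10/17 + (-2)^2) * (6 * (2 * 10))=108760/221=492.13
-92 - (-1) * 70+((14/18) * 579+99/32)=41417/96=431.43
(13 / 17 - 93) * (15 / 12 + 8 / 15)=-41944 / 255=-164.49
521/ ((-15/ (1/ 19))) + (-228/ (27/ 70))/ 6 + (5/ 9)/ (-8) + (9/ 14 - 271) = -53257859/ 143640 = -370.77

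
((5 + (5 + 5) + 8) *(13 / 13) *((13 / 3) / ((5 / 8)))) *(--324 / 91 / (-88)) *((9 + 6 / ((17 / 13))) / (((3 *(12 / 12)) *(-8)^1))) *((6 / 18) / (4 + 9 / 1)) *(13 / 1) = 207 / 170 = 1.22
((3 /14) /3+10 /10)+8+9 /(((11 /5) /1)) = 2027 /154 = 13.16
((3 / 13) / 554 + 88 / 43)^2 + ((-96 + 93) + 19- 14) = 593646386217 / 95905418596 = 6.19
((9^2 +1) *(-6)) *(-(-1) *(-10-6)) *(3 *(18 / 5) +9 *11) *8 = 34573824 / 5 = 6914764.80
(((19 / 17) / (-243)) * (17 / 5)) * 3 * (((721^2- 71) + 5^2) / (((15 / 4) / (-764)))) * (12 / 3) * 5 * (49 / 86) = 65728331872 / 1161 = 56613550.28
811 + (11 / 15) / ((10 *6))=729911 / 900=811.01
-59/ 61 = -0.97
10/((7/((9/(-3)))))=-30/7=-4.29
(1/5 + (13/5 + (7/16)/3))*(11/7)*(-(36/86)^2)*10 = -29997/3698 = -8.11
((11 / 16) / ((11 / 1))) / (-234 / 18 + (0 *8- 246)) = -0.00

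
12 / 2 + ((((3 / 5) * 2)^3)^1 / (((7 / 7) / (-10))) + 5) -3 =-232 / 25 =-9.28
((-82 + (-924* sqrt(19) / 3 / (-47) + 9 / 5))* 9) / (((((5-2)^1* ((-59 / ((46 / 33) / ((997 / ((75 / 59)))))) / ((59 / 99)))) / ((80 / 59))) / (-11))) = -7378400 / 114528381 + 2576000* sqrt(19) / 489348537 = -0.04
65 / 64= 1.02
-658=-658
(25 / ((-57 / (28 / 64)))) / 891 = -175 / 812592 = -0.00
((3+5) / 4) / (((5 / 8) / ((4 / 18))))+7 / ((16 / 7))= 2717 / 720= 3.77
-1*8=-8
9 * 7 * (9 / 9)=63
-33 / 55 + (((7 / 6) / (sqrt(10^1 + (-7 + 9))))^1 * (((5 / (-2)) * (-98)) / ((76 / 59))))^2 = 51184535429 / 12476160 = 4102.59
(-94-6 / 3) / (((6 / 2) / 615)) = -19680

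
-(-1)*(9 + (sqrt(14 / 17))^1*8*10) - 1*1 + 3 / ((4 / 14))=37 / 2 + 80*sqrt(238) / 17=91.10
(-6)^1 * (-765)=4590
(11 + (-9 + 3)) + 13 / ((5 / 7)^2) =762 / 25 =30.48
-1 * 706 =-706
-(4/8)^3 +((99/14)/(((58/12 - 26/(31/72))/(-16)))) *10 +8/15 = 180318619/8679720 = 20.77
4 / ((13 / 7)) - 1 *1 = 15 / 13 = 1.15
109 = 109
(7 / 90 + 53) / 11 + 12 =16657 / 990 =16.83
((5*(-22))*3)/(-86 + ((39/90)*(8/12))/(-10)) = 148500/38713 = 3.84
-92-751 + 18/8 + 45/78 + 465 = -19509/52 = -375.17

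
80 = 80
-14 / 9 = -1.56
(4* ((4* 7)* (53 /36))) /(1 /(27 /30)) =742 /5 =148.40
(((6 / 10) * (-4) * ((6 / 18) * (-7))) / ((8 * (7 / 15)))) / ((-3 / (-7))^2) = 49 / 6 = 8.17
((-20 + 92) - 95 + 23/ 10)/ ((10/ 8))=-414/ 25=-16.56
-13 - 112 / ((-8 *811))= -10529 / 811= -12.98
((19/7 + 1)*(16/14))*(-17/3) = -3536/147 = -24.05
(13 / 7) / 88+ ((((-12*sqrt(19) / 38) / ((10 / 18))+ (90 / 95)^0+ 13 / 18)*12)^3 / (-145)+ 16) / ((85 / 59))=-28577816227399 / 97369965000+ 39323039328*sqrt(19) / 556165625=14.69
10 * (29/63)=290/63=4.60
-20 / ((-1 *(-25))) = -4 / 5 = -0.80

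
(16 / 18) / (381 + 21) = 4 / 1809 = 0.00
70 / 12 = 35 / 6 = 5.83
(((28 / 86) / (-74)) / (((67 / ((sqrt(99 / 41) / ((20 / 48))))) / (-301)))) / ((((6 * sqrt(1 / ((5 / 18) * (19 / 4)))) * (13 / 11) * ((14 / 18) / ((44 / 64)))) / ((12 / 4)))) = 22869 * sqrt(85690) / 211409120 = 0.03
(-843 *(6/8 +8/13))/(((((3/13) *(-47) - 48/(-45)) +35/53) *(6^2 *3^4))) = 0.04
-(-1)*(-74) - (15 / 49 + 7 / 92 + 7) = -366871 / 4508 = -81.38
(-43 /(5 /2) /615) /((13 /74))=-6364 /39975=-0.16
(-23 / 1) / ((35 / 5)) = -23 / 7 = -3.29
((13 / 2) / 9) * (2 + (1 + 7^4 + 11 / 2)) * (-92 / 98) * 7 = -1440881 / 126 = -11435.56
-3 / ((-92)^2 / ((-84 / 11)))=63 / 23276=0.00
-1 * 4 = -4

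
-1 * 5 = -5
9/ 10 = 0.90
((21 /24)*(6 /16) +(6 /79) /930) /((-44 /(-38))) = 4886971 /17240960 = 0.28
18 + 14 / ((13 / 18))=486 / 13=37.38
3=3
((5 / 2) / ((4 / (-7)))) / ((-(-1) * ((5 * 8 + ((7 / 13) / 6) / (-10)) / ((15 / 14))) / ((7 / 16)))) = -102375 / 1996352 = -0.05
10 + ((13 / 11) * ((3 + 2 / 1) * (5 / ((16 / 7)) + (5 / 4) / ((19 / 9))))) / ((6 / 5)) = 475265 / 20064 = 23.69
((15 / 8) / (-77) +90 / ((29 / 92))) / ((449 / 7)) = 5100045 / 1145848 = 4.45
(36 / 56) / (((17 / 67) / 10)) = 3015 / 119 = 25.34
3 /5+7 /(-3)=-26 /15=-1.73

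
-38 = -38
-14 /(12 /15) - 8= -51 /2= -25.50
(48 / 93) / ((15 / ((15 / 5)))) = 16 / 155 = 0.10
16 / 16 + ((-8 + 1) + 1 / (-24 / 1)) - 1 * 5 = -265 / 24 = -11.04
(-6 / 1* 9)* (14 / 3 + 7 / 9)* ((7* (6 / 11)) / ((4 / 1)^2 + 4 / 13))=-40131 / 583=-68.84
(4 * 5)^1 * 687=13740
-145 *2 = -290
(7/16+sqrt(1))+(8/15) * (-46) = -5543/240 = -23.10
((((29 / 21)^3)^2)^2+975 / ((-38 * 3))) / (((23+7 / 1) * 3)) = 11054317820607165233 / 25156930088942312220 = 0.44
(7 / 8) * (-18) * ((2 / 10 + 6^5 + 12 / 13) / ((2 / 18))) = -286625871 / 260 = -1102407.20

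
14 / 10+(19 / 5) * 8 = 159 / 5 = 31.80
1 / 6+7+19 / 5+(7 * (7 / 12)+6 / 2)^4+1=262243829 / 103680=2529.36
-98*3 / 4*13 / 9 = -637 / 6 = -106.17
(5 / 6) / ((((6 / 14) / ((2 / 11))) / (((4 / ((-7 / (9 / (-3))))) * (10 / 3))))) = 200 / 99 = 2.02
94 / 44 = 47 / 22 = 2.14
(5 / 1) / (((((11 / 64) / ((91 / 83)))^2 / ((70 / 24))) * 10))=148395520 / 2500707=59.34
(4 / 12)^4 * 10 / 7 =10 / 567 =0.02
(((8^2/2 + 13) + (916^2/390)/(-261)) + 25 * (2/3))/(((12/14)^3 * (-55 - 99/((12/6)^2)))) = -932615971/876717270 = -1.06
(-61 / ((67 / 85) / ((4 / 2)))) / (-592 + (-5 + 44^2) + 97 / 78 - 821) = -808860 / 2713567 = -0.30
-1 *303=-303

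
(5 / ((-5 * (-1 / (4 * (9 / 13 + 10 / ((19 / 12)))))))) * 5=34620 / 247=140.16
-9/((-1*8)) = 9/8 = 1.12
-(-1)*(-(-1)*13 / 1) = 13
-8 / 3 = -2.67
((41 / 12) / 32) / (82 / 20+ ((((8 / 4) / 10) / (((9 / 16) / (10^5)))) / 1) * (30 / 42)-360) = 4305 / 1009650112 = 0.00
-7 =-7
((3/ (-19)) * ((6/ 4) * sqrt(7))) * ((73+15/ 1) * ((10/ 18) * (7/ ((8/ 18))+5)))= -4565 * sqrt(7)/ 19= -635.68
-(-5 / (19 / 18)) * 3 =14.21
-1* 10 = -10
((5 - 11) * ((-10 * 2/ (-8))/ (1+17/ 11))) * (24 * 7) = -990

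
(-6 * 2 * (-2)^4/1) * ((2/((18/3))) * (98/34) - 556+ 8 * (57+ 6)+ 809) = -145528.47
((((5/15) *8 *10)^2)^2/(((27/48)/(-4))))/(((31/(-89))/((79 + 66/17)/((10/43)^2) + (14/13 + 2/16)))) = 79079090408652800/4994379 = 15833618235.35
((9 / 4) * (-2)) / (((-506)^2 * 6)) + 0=-3 / 1024144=-0.00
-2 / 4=-1 / 2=-0.50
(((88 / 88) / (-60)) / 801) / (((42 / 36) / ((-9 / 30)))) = 1 / 186900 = 0.00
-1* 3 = -3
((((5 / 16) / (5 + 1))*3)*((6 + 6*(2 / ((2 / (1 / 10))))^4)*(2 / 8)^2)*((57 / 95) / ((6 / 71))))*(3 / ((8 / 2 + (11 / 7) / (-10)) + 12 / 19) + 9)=122591627937 / 30469120000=4.02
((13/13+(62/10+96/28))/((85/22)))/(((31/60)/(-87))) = -275616/595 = -463.22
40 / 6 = 20 / 3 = 6.67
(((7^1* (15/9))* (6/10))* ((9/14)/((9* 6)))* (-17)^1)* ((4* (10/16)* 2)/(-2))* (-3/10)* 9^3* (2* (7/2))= -5421.94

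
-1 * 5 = -5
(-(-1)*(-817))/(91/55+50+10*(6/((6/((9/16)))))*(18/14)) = -2516360/181371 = -13.87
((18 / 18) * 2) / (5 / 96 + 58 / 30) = 960 / 953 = 1.01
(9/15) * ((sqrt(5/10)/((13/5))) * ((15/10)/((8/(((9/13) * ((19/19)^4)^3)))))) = 81 * sqrt(2)/5408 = 0.02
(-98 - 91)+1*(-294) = -483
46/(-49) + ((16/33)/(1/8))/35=-6694/8085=-0.83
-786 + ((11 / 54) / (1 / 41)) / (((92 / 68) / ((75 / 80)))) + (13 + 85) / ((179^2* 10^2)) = -4139800369937 / 5305989600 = -780.21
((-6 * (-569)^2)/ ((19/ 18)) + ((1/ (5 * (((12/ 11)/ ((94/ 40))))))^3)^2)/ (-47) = 104408477546167287738287189/ 2666483712000000000000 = 39155.87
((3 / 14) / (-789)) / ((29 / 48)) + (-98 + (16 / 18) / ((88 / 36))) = -57340050 / 587279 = -97.64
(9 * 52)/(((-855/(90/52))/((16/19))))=-288/361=-0.80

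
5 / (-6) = -5 / 6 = -0.83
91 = 91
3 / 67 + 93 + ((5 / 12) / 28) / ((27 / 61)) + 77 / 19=1121732825 / 11548656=97.13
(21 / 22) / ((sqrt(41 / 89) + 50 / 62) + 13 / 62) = 3650157 / 2152007-40362* sqrt(3649) / 2152007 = 0.56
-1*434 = -434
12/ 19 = 0.63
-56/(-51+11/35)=980/887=1.10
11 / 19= 0.58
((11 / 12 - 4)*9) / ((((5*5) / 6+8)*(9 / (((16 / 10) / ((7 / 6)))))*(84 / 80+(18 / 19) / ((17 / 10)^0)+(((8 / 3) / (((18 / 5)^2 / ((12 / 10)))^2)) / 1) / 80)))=-295192512 / 1696694251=-0.17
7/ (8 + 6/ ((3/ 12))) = 7/ 32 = 0.22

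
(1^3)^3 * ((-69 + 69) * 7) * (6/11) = 0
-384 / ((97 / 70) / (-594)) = 15966720 / 97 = 164605.36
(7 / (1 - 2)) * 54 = -378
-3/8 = -0.38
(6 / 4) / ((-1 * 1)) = -3 / 2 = -1.50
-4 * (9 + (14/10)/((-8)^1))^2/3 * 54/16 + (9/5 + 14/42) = -3343963/9600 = -348.33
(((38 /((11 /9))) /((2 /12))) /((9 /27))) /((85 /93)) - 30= 544458 /935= 582.31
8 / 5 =1.60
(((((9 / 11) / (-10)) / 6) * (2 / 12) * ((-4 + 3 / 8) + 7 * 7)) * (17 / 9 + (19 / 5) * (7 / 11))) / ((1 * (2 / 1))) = -533 / 2400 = -0.22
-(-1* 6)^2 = -36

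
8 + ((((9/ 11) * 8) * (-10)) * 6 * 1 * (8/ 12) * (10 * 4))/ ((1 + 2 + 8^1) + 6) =-113704/ 187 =-608.04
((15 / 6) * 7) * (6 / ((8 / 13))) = 1365 / 8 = 170.62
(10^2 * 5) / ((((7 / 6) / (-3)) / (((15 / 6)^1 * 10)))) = -32142.86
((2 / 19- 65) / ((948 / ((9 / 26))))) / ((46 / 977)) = -3613923 / 7180784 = -0.50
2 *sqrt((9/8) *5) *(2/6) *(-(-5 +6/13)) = 59 *sqrt(10)/26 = 7.18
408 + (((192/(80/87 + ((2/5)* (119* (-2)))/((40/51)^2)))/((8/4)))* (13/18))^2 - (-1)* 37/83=24303299471547796509/59472323247606947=408.65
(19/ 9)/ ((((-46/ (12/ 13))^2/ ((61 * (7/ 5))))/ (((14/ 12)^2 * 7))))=2782759/ 4023045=0.69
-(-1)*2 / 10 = 1 / 5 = 0.20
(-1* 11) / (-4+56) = -11 / 52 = -0.21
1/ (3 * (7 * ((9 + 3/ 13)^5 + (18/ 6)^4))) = 371293/ 523178769393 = 0.00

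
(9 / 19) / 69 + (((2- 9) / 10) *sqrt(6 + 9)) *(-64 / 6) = 3 / 437 + 112 *sqrt(15) / 15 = 28.93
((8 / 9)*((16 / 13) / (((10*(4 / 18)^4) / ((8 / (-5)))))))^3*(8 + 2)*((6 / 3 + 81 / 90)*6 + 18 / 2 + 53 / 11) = -43594611399917568 / 377609375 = -115448964.69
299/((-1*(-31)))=299/31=9.65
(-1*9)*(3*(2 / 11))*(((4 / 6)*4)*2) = -288 / 11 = -26.18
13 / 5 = 2.60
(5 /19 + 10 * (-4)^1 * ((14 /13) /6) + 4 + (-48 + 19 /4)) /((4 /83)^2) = -942670093 /47424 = -19877.49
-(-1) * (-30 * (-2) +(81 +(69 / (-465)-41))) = 15477 / 155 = 99.85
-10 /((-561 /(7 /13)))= 70 /7293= 0.01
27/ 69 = 9/ 23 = 0.39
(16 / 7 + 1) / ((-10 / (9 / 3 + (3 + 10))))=-184 / 35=-5.26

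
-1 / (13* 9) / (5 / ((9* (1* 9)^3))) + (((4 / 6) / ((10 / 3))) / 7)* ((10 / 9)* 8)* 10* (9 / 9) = -35527 / 4095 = -8.68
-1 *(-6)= 6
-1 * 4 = -4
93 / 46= 2.02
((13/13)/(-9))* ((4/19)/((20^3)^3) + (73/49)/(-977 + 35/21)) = 14015999996227/82583424000000000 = 0.00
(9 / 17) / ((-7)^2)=9 / 833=0.01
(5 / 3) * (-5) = -25 / 3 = -8.33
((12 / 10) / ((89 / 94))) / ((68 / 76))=10716 / 7565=1.42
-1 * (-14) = 14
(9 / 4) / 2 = 9 / 8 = 1.12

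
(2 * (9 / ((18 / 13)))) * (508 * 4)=26416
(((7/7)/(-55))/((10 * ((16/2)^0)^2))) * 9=-0.02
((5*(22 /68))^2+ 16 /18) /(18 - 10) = 36473 /83232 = 0.44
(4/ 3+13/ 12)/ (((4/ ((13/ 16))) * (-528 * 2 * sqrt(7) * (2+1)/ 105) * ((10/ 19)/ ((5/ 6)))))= -35815 * sqrt(7)/ 9732096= -0.01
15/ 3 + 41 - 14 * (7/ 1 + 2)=-80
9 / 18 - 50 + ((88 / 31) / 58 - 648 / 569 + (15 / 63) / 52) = -28256546491 / 558591852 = -50.59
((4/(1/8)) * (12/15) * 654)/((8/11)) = 115104/5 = 23020.80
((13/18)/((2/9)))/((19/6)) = 39/38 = 1.03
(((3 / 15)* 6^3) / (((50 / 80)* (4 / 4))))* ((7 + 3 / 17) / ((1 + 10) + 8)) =210816 / 8075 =26.11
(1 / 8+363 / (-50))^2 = 2036329 / 40000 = 50.91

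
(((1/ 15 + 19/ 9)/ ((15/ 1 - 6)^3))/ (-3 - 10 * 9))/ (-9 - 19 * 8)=0.00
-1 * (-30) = 30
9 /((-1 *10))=-9 /10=-0.90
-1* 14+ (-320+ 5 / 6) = -1999 / 6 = -333.17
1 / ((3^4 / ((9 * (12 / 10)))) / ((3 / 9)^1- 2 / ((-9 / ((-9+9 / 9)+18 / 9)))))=-2 / 15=-0.13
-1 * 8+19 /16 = -109 /16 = -6.81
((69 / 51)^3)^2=148035889 / 24137569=6.13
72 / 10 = 36 / 5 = 7.20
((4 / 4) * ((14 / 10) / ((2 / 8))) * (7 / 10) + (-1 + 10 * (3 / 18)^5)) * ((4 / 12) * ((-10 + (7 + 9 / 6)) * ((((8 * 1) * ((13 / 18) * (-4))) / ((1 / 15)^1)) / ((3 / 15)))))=3691337 / 1458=2531.78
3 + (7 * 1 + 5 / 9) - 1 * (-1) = 11.56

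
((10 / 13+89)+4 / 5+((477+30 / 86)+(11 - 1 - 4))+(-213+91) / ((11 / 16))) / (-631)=-12189271 / 19400095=-0.63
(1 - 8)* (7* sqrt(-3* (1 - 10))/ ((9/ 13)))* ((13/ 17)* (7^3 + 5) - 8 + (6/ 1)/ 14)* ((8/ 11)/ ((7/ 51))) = -290888* sqrt(3) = -503832.80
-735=-735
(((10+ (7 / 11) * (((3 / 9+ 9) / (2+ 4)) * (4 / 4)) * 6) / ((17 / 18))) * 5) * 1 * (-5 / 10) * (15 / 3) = -39450 / 187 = -210.96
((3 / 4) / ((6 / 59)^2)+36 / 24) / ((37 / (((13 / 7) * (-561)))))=-8637343 / 4144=-2084.30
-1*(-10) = 10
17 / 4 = 4.25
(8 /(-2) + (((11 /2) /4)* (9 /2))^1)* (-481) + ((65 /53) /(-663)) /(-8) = -45504995 /43248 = -1052.19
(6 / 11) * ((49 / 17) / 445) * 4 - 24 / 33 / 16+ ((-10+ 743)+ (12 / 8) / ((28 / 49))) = 489699423 / 665720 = 735.59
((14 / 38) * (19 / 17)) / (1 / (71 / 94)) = 497 / 1598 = 0.31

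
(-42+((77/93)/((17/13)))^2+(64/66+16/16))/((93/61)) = -66466698976/2557050903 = -25.99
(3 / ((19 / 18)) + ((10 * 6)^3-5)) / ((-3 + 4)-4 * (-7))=4103959 / 551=7448.20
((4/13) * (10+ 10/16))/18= 85/468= 0.18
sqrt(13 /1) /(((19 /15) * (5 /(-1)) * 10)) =-0.06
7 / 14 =1 / 2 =0.50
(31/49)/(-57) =-31/2793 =-0.01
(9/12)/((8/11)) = 33/32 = 1.03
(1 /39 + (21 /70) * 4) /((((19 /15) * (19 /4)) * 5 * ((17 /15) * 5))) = 2868 /398905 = 0.01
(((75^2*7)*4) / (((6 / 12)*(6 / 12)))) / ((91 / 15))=103846.15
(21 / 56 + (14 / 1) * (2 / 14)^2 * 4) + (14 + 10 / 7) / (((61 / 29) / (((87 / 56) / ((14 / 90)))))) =12515845 / 167384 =74.77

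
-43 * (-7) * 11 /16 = 3311 /16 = 206.94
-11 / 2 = -5.50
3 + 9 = 12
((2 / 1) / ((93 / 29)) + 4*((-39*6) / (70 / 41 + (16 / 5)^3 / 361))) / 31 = -80428366606 / 4795417869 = -16.77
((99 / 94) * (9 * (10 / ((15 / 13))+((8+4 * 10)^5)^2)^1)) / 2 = 28924115169356812053 / 94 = 307703352865498000.56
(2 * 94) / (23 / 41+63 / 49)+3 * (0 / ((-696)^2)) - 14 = 23268 / 265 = 87.80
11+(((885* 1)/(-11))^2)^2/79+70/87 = 53370589722628/100627593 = 530377.29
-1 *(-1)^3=1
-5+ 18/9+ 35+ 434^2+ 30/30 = 188389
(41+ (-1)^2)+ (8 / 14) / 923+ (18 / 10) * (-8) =891638 / 32305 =27.60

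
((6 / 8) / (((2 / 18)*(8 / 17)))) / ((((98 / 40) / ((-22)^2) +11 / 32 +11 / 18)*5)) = 499851 / 167257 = 2.99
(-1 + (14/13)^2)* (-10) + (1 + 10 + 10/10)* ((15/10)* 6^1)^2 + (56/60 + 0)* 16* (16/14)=2503234/2535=987.47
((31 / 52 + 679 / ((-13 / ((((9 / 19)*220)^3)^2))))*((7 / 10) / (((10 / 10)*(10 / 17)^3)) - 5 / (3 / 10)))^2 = 4217394641363610623529183595291981038731060094952397396809 / 5386323187039409409600000000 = 782982100203627042632707600000.00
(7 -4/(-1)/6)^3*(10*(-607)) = -73853690/27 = -2735321.85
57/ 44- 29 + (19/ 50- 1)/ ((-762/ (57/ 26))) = -100621971/ 3632200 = -27.70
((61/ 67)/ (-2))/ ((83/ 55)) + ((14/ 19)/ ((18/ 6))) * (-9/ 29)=-2315729/ 6128222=-0.38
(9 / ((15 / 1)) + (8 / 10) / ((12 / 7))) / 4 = 4 / 15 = 0.27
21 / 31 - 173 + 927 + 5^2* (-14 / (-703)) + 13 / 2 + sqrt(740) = 2* sqrt(185) + 33198379 / 43586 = 788.88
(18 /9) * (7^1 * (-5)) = -70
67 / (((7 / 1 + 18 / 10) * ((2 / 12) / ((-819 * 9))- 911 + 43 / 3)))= -7407855 / 872431582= -0.01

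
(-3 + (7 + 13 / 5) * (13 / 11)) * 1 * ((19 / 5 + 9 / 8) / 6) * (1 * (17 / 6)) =170799 / 8800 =19.41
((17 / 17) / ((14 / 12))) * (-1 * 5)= -30 / 7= -4.29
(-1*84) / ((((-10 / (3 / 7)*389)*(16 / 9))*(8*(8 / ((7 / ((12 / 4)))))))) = 189 / 995840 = 0.00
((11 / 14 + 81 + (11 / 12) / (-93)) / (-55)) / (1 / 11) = -638833 / 39060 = -16.36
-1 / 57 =-0.02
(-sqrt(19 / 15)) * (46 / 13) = -46 * sqrt(285) / 195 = -3.98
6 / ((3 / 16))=32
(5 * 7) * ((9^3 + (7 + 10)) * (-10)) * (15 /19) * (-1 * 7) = 1442921.05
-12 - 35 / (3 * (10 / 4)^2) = -208 / 15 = -13.87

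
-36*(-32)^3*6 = 7077888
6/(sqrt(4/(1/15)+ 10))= 3 * sqrt(70)/35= 0.72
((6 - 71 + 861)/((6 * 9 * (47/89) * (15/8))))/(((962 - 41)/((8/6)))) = 1133504/52593705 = 0.02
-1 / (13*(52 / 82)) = -41 / 338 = -0.12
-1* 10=-10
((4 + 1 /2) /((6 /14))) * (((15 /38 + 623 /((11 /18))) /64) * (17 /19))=152188029 /1016576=149.71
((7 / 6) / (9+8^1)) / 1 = 7 / 102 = 0.07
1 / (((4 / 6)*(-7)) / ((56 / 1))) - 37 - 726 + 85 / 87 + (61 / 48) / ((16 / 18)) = -772.59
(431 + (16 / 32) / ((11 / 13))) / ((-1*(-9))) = 1055 / 22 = 47.95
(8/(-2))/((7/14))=-8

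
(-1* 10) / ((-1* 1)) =10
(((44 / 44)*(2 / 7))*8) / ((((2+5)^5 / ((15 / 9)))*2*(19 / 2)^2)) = 160 / 127413867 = 0.00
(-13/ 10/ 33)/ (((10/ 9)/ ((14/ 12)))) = -91/ 2200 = -0.04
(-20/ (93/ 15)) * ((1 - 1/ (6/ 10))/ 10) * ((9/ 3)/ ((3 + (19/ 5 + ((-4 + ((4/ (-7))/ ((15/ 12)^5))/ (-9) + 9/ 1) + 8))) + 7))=1968750/ 81845363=0.02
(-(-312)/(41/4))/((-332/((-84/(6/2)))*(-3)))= -2912/3403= -0.86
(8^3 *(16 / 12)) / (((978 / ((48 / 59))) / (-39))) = -212992 / 9617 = -22.15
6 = 6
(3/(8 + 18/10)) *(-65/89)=-975/4361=-0.22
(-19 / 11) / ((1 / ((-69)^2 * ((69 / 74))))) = -6241671 / 814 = -7667.90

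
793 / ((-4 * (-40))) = 793 / 160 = 4.96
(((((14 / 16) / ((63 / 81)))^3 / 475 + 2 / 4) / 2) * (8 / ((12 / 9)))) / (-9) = -122329 / 729600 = -0.17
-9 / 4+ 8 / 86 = -371 / 172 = -2.16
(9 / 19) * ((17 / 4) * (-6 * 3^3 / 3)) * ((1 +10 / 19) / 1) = -165.93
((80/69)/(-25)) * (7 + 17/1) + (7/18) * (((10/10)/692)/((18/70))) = -14321137/12891960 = -1.11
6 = 6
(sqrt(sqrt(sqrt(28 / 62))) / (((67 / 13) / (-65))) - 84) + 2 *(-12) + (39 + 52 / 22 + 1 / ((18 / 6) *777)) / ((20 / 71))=-845 *14^(1 / 8) *31^(7 / 8) / 2077 + 4979794 / 128205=27.42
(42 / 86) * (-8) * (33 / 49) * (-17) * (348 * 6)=28112832 / 301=93398.11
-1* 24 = -24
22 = 22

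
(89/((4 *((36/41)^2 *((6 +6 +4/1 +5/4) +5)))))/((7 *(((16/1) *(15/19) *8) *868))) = 31939/15119032320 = 0.00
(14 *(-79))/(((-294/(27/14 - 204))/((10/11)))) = -372485/539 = -691.07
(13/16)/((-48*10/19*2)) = -247/15360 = -0.02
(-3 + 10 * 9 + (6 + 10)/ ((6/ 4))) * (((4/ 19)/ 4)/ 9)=293/ 513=0.57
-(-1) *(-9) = -9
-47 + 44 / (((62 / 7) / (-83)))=-14239 / 31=-459.32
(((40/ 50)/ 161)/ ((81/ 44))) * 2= 352/ 65205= 0.01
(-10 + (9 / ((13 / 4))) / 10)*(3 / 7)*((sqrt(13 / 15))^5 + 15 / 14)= -2844 / 637 - 8216*sqrt(195) / 39375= -7.38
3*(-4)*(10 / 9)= -13.33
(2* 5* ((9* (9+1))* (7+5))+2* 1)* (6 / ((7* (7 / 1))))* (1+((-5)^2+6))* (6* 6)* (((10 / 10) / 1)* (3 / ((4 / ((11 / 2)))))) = 307986624 / 49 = 6285441.31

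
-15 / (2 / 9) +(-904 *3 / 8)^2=229707 / 2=114853.50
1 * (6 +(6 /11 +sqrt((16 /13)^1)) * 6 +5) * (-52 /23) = -8164 /253 - 96 * sqrt(13) /23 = -47.32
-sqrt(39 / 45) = -sqrt(195) / 15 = -0.93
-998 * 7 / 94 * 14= -48902 / 47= -1040.47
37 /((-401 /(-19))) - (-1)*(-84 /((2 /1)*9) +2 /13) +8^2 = 957737 /15639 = 61.24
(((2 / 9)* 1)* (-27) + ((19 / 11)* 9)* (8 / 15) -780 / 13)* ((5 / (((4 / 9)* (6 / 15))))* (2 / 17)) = -71415 / 374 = -190.95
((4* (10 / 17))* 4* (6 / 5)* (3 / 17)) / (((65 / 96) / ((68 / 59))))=221184 / 65195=3.39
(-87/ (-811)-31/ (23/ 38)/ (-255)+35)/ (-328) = -83971819/ 780068460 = -0.11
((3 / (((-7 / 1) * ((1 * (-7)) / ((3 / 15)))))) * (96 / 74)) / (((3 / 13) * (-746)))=-312 / 3381245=-0.00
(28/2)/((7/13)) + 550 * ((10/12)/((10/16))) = 2278/3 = 759.33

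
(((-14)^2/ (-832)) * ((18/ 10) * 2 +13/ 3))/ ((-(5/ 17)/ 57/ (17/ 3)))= 32018021/ 15600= 2052.44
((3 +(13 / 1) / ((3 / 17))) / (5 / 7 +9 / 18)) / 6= 1610 / 153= 10.52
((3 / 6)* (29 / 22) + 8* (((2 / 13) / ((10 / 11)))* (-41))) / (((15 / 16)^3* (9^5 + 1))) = -26771968 / 23749171875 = -0.00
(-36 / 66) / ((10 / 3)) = -0.16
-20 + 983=963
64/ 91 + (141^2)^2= 35968128715/ 91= 395254161.70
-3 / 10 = -0.30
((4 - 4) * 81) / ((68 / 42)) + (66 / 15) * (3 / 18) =11 / 15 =0.73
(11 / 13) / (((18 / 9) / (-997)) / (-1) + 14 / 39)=2991 / 1276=2.34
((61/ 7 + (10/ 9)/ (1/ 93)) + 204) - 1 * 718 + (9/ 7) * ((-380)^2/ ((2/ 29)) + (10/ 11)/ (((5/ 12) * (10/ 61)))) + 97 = 3108960544/ 1155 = 2691740.73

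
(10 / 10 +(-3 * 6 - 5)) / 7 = -22 / 7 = -3.14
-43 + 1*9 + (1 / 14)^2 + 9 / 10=-32433 / 980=-33.09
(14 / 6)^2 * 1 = 5.44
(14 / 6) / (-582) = -7 / 1746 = -0.00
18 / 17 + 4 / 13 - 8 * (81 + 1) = -144674 / 221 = -654.63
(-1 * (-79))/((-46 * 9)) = -79/414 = -0.19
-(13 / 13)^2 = -1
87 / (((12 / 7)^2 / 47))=66787 / 48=1391.40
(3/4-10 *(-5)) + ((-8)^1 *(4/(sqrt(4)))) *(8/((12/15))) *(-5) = 3403/4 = 850.75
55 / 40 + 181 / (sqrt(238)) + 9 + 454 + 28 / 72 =181*sqrt(238) / 238 + 33463 / 72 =476.50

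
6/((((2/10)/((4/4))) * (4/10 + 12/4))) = 150/17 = 8.82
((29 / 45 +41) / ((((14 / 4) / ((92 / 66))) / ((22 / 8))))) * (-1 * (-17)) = 732734 / 945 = 775.38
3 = 3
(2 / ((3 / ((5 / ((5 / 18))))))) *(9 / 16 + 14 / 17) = 1131 / 68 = 16.63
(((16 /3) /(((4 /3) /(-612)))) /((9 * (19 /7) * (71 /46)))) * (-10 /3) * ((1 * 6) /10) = 175168 /1349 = 129.85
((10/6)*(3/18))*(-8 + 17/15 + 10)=47/54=0.87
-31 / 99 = -0.31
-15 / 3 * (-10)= 50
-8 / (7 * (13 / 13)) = -8 / 7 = -1.14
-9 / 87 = -3 / 29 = -0.10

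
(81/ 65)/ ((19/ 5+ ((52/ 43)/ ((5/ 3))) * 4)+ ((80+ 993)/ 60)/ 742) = 31012632/ 167398439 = 0.19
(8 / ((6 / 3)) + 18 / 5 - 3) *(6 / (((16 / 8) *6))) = 23 / 10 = 2.30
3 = 3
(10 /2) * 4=20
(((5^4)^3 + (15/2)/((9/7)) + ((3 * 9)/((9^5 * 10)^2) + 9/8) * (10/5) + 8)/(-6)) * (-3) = 3152836218442616327/25828032600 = 122070320.54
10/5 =2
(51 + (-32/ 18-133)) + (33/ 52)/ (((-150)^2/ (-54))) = -49010891/ 585000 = -83.78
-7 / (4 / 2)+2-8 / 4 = -7 / 2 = -3.50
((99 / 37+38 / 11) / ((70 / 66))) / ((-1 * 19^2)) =-1497 / 93499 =-0.02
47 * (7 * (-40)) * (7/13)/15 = -18424/39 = -472.41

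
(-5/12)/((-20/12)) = 0.25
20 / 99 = 0.20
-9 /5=-1.80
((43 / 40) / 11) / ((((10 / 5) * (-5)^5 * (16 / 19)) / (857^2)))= -600044833 / 44000000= -13.64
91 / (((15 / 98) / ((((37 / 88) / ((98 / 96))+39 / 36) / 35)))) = 125723 / 4950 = 25.40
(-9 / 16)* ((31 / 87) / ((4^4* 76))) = -93 / 9027584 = -0.00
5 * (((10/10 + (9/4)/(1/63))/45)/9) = 571/324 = 1.76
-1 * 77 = -77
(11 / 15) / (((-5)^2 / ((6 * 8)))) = 176 / 125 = 1.41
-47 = -47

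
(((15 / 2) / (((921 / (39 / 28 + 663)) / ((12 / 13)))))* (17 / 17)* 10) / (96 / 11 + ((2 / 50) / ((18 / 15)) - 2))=35417250 / 4794419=7.39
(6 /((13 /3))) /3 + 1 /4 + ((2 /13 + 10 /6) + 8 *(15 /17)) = 9.59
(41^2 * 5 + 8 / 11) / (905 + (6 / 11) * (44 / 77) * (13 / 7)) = 4530687 / 488107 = 9.28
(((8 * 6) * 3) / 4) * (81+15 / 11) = 32616 / 11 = 2965.09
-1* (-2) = 2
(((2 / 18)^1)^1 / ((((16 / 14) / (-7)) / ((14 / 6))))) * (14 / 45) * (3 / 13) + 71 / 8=369013 / 42120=8.76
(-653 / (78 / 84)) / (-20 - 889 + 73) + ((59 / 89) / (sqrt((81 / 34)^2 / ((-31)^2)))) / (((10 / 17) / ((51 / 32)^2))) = 424421782513 / 11142743040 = 38.09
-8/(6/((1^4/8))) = -1/6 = -0.17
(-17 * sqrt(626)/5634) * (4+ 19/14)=-425 * sqrt(626)/26292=-0.40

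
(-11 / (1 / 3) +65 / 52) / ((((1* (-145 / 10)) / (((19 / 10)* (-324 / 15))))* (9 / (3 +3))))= -59.91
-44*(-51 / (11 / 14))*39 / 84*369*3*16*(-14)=-328805568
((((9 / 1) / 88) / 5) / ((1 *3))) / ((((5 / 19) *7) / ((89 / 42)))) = 0.01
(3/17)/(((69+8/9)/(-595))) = -945/629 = -1.50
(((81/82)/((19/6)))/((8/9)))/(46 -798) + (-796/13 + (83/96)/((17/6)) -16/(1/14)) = -295100384615/1035708544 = -284.93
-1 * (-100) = 100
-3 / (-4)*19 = 57 / 4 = 14.25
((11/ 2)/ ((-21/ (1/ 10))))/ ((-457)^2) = -11/ 87716580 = -0.00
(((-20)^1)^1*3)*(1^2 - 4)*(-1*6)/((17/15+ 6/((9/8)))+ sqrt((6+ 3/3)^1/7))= -2025/14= -144.64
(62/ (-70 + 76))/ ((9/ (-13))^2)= 5239/ 243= 21.56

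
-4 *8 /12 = -8 /3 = -2.67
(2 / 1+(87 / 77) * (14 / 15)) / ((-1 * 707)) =-24 / 5555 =-0.00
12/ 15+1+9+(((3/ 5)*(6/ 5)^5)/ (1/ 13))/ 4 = 244566/ 15625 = 15.65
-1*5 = -5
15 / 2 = 7.50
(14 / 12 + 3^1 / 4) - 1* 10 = -8.08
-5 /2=-2.50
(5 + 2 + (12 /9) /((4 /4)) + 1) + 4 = 40 /3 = 13.33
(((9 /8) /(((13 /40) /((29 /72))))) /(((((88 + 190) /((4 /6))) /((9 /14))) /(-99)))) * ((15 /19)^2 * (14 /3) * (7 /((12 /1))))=-0.36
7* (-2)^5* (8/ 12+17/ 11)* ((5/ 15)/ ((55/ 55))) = -16352/ 99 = -165.17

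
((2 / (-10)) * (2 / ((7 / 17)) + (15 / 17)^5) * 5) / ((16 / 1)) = -53590763 / 159023984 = -0.34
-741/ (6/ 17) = -4199/ 2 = -2099.50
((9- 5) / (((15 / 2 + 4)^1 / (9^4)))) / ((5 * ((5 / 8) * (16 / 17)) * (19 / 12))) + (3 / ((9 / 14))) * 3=5506726 / 10925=504.05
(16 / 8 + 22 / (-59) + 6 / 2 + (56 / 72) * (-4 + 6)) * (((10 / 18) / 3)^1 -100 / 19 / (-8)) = 5.21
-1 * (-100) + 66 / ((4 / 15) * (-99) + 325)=149630 / 1493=100.22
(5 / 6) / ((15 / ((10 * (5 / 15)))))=5 / 27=0.19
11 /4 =2.75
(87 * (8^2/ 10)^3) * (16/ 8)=5701632/ 125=45613.06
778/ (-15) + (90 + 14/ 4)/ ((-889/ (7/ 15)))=-65933/ 1270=-51.92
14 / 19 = 0.74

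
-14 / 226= -7 / 113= -0.06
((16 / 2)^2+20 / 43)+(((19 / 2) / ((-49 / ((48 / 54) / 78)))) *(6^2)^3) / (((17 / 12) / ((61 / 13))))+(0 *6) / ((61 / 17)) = -1676606220 / 6053411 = -276.97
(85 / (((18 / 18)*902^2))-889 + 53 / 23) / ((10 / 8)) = -16592638021 / 23391115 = -709.36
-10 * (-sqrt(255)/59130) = sqrt(255)/5913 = 0.00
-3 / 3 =-1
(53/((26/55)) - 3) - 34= 1953/26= 75.12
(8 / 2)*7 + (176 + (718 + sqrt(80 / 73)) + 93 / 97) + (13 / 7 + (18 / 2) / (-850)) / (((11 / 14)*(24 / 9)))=4*sqrt(365) / 73 + 3351507017 / 3627800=924.89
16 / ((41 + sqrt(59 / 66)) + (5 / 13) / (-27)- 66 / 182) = 86322940704 / 219050461165- 32196528 * sqrt(3894) / 219050461165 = 0.38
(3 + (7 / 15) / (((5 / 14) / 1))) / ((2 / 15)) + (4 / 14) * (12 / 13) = 29633 / 910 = 32.56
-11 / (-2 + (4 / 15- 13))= 165 / 221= 0.75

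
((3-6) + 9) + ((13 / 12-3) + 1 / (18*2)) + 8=109 / 9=12.11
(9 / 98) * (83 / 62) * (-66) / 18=-0.45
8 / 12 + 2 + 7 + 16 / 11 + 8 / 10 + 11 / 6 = 1513 / 110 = 13.75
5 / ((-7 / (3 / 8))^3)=-0.00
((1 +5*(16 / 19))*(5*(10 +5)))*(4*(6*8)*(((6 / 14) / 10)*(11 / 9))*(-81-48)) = -67430880 / 133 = -506999.10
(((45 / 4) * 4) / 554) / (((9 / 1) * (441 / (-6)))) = -5 / 40719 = -0.00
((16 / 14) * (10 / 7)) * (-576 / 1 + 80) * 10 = -396800 / 49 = -8097.96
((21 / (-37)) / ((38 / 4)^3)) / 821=-168 / 208355843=-0.00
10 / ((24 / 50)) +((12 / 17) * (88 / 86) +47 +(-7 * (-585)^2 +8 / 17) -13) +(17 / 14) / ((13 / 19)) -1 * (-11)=-478054403602 / 199563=-2395506.20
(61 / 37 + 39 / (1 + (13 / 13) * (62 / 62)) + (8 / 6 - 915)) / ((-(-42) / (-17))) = 3368363 / 9324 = 361.26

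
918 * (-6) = -5508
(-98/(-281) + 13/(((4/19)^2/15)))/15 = 19782563/67440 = 293.34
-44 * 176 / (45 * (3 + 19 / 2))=-15488 / 1125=-13.77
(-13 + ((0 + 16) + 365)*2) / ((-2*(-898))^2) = 749 / 3225616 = 0.00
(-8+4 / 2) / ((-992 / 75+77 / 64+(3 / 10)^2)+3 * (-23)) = 28800 / 388481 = 0.07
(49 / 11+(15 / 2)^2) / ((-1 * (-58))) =1.05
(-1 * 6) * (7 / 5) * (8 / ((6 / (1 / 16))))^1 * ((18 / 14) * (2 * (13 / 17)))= -117 / 85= -1.38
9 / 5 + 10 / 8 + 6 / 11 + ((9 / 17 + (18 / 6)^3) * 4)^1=425287 / 3740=113.71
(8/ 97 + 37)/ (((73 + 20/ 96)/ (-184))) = -15884352/ 170429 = -93.20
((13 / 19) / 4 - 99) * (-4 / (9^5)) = 7511 / 1121931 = 0.01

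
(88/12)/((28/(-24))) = -44/7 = -6.29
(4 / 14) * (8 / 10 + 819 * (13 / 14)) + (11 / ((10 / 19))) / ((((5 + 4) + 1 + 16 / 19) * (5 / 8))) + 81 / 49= 28042598 / 126175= 222.25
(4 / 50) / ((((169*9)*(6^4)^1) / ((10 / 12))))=0.00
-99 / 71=-1.39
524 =524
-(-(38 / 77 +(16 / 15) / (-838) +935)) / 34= 452726789 / 16454130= 27.51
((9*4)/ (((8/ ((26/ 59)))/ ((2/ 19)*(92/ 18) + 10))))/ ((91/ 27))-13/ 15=627799/ 117705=5.33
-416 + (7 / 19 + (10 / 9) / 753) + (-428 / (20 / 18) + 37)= -491765278 / 643815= -763.83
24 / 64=3 / 8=0.38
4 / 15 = 0.27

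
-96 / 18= -16 / 3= -5.33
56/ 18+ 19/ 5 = 311/ 45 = 6.91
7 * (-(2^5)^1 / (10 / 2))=-224 / 5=-44.80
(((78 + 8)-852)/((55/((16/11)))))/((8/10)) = -3064/121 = -25.32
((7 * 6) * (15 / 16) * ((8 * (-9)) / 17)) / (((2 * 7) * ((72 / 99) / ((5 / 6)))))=-7425 / 544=-13.65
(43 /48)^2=1849 /2304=0.80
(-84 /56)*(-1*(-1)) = -3 /2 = -1.50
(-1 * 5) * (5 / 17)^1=-1.47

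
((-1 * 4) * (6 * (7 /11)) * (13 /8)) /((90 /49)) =-4459 /330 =-13.51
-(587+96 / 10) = -2983 / 5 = -596.60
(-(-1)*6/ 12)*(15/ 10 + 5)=13/ 4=3.25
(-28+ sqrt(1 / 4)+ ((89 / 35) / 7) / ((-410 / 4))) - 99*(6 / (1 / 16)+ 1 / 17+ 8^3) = -102843779777 / 1707650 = -60225.33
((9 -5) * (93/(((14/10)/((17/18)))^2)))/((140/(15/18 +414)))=501.63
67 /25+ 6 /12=159 /50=3.18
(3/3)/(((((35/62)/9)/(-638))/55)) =-559434.86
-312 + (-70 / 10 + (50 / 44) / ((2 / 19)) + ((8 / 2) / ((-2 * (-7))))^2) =-664313 / 2156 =-308.12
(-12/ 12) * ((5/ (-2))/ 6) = 5/ 12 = 0.42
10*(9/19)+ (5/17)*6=2100/323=6.50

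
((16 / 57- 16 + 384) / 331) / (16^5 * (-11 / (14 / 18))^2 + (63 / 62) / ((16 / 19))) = 1020379136 / 192346738465798215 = 0.00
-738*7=-5166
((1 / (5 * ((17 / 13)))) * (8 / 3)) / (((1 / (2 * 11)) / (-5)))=-2288 / 51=-44.86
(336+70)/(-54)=-203/27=-7.52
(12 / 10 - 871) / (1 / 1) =-4349 / 5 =-869.80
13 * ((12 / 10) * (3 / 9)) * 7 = 182 / 5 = 36.40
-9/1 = -9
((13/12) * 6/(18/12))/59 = 13/177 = 0.07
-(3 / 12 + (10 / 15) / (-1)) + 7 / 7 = 17 / 12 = 1.42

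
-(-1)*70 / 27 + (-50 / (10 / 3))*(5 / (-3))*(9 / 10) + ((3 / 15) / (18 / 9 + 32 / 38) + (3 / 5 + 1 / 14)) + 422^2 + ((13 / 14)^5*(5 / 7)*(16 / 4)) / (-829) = 18760932467592269 / 105333502680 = 178109.83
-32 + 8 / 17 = -536 / 17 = -31.53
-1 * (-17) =17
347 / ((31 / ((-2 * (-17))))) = 11798 / 31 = 380.58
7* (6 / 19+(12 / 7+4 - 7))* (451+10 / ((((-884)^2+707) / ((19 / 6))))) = -45505465262 / 14861097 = -3062.05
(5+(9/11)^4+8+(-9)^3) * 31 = -22182.11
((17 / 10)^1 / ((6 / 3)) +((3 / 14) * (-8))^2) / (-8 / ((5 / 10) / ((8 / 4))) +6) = -3713 / 25480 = -0.15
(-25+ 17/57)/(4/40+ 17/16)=-112640/5301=-21.25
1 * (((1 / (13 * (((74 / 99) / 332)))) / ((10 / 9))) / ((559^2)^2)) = 73953 / 234834722743205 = 0.00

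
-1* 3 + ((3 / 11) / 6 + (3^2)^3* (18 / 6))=48049 / 22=2184.05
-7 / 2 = -3.50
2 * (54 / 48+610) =4889 / 4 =1222.25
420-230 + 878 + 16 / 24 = 1068.67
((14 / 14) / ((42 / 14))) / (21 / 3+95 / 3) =1 / 116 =0.01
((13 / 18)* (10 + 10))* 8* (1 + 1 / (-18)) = 109.14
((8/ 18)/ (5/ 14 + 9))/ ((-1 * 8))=-7/ 1179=-0.01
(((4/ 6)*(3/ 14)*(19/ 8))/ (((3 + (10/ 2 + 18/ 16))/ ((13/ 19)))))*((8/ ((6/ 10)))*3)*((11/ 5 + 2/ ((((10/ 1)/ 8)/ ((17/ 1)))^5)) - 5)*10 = 604834544288/ 63875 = 9469033.96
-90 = -90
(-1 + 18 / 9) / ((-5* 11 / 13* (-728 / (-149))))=-149 / 3080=-0.05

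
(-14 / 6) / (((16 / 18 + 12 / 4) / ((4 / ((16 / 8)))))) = -6 / 5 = -1.20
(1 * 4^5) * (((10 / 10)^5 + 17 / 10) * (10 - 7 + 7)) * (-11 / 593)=-304128 / 593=-512.86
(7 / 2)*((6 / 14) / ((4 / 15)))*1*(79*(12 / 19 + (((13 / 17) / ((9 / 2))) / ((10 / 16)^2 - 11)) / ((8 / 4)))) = 121545055 / 438634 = 277.10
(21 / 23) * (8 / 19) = 168 / 437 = 0.38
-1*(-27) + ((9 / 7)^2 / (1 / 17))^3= 22219.88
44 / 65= 0.68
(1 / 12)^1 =0.08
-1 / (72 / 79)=-79 / 72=-1.10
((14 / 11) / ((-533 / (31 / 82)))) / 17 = -217 / 4086511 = -0.00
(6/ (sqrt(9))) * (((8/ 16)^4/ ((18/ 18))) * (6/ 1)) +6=27/ 4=6.75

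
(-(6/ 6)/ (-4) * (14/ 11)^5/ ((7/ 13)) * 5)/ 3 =1248520/ 483153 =2.58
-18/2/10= -9/10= -0.90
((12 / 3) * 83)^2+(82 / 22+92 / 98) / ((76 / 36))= 1128826619 / 10241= 110226.21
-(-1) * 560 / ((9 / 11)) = 6160 / 9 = 684.44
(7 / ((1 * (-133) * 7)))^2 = 1 / 17689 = 0.00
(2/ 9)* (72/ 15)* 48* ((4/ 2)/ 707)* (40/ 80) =256/ 3535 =0.07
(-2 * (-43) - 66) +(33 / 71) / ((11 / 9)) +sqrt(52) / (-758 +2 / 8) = 1447 / 71 - 8 * sqrt(13) / 3031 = 20.37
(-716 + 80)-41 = -677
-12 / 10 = -6 / 5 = -1.20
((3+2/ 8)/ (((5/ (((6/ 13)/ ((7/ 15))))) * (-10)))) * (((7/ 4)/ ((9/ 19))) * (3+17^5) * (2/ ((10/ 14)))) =-9442069/ 10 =-944206.90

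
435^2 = 189225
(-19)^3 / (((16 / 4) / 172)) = -294937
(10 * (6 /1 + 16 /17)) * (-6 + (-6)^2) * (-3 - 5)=-283200 /17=-16658.82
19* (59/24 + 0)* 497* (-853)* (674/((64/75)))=-4003878978925/256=-15640152261.43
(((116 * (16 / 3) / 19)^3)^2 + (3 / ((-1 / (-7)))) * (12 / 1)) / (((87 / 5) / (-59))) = -12058407023597367766180 / 2983790910663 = -4041304295.32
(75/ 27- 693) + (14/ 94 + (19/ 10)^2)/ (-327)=-3182460601/ 4610700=-690.23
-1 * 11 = -11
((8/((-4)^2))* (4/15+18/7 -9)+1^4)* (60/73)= -874/511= -1.71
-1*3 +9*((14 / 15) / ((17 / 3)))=-129 / 85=-1.52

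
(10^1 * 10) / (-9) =-100 / 9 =-11.11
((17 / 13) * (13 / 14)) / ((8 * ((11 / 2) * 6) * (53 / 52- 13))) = -221 / 575652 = -0.00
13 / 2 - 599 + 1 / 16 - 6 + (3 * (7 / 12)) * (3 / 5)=-597.39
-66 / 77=-6 / 7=-0.86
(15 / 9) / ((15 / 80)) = 80 / 9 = 8.89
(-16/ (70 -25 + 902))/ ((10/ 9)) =-72/ 4735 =-0.02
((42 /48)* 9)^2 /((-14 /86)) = -24381 /64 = -380.95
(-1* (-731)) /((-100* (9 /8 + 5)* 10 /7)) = -731 /875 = -0.84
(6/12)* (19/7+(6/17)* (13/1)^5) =15594629/238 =65523.65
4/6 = 2/3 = 0.67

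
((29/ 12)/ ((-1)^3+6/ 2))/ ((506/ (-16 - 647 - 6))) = -6467/ 4048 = -1.60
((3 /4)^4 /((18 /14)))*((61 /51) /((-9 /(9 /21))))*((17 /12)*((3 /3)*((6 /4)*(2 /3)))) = -61 /3072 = -0.02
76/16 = 19/4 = 4.75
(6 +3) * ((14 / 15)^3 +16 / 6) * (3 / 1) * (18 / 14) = 105696 / 875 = 120.80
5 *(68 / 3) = 340 / 3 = 113.33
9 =9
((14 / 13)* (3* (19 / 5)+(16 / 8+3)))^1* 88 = 101024 / 65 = 1554.22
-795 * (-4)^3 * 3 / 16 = 9540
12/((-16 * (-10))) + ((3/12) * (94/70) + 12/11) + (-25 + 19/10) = -66523/3080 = -21.60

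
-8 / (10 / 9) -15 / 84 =-1033 / 140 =-7.38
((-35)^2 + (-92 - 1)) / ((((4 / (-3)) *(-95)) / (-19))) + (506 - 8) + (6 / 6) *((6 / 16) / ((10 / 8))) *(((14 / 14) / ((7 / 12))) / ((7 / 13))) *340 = 159969 / 245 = 652.93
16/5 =3.20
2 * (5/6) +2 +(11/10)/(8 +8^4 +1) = 451583/123150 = 3.67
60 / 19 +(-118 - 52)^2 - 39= 548419 / 19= 28864.16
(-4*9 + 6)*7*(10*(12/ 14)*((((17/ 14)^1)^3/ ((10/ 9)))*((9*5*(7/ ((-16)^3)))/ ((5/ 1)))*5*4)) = 89539425/ 100352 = 892.25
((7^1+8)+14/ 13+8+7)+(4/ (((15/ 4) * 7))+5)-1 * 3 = 45358/ 1365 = 33.23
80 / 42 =40 / 21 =1.90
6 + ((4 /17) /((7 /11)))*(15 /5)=846 /119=7.11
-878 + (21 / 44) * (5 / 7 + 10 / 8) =-14033 / 16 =-877.06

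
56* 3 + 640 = 808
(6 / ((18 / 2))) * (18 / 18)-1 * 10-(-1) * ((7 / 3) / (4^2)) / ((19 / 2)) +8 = -601 / 456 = -1.32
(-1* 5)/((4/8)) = -10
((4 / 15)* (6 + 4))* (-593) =-1581.33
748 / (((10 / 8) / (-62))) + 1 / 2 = -371003 / 10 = -37100.30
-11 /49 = -0.22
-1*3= -3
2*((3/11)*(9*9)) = 486/11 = 44.18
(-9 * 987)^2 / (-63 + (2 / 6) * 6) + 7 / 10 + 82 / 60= -1183613444 / 915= -1293566.61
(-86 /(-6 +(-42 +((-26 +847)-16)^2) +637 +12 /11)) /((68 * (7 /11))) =-5203 /1698074308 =-0.00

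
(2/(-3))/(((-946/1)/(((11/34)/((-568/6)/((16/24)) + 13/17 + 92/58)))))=-29/17762526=-0.00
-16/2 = -8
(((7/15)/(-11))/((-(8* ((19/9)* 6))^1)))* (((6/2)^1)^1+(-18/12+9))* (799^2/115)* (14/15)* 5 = 218971543/1922800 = 113.88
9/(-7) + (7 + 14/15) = 698/105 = 6.65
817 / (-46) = -817 / 46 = -17.76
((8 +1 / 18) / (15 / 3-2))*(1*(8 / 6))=290 / 81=3.58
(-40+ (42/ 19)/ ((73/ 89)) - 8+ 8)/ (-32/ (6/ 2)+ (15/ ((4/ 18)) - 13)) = -310452/ 364781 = -0.85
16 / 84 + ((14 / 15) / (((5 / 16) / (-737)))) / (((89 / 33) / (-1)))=38144228 / 46725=816.36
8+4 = 12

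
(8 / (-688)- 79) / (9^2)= -755 / 774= -0.98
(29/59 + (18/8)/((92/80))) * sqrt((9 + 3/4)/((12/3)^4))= 1661 * sqrt(39)/21712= 0.48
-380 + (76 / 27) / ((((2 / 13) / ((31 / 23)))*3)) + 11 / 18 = -1382975 / 3726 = -371.17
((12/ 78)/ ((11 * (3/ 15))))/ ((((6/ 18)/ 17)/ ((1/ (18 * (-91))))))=-85/ 39039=-0.00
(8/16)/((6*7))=1/84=0.01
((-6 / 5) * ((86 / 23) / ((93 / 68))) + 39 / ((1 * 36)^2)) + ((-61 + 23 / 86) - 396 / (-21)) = -20918842787 / 463564080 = -45.13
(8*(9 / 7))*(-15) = -1080 / 7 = -154.29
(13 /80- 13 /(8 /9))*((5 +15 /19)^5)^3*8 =-483307613201390820700000000000000 /15181127029874798299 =-31836082541849.12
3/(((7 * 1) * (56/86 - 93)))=-129/27797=-0.00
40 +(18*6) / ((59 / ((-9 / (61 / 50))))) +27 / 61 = 96953 / 3599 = 26.94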